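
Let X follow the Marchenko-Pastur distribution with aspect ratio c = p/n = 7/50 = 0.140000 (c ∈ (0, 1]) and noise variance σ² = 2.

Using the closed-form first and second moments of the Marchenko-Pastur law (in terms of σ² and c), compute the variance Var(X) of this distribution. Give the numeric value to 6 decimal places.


Recall the MP moments m_1 = E[X] = σ² and m_2 = E[X²] = σ⁴ (1 + c).
m_1 = E[X] = σ² = 2, so m_1² = 4.
m_2 = E[X²] = σ⁴ (1 + c) = 4 · (1 + 0.140000) = 4 · 1.140000 = 4.560000.
(Note m_2 − m_1² simplifies to c · σ⁴ = 0.140000 · 4.)

Var(X) = m_2 − m_1² = 4.560000 − 4 = 0.560000.


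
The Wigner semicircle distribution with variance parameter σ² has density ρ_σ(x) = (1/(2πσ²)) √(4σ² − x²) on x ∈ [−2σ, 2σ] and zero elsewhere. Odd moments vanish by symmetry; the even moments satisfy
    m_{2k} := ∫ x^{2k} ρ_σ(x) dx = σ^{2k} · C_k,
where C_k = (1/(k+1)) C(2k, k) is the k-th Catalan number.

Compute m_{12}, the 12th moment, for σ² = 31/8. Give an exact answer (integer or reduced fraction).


By the scaled semicircle moment identity, m_{2k} = σ^{2k} · C_k with k = 6.
C_6 = (1/(k+1)) · C(2k, k) = (1/7) · C(12, 6) = (1/7) · 924 = 132.
σ^{2k} = (σ²)^k = (31/8)^6 = 887503681/262144.

Therefore m_{12} = σ^{12} · C_6 = (887503681/262144) · 132 = 29287621473/65536.


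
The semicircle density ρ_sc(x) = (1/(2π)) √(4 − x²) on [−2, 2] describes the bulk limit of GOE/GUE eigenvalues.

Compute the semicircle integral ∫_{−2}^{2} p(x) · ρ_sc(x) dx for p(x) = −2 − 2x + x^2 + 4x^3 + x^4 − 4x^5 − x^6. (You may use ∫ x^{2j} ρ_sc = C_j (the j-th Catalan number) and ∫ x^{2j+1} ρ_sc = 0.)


Write p(x) = Σ a_i x^i, split into monomials and integrate each against ρ_sc separately.
Using ∫ x^{2j} ρ_sc = C_j = (1/(j+1)) C(2j, j) (Catalan numbers) and ∫ x^{2j+1} ρ_sc = 0 (odd monomials vanish by symmetry):
  i = 0 (even): a_0 · C_{0} = -2 · 1 = -2
  i = 1 (odd): ∫ x^1 ρ_sc = 0 (vanishes)
  i = 2 (even): a_2 · C_{1} = 1 · 1 = 1
  i = 3 (odd): ∫ x^3 ρ_sc = 0 (vanishes)
  i = 4 (even): a_4 · C_{2} = 1 · 2 = 2
  i = 5 (odd): ∫ x^5 ρ_sc = 0 (vanishes)
  i = 6 (even): a_6 · C_{3} = -1 · 5 = -5

Summing the contributions: ∫_{−2}^{2} p(x) ρ_sc(x) dx = (-2) + 1 + 2 + (-5) = -4.


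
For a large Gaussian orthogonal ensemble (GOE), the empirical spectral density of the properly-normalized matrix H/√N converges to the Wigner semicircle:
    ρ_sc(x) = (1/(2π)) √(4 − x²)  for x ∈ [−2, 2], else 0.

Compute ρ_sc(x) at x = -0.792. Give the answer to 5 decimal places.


ρ_sc(x) = (1/(2π)) √(4 − x²). With x = -0.792:
  4 − x² = 4 − (-0.792)² = 4 − 0.627264 = 3.372736.
  √(4 − x²) = 1.836501.
  1/(2π) = 0.159155.
  ρ_sc(-0.792) = 0.159155 · 1.836501 = 0.292288.

Rounded to 5 decimal places: ρ_sc(-0.792) ≈ 0.29229.


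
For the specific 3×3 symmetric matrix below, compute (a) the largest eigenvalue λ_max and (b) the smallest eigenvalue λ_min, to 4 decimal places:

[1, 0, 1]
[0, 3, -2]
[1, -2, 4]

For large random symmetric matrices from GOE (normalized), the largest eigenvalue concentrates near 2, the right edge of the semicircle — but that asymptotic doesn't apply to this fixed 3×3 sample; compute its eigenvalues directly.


Since M is real symmetric, all three eigenvalues are real; they are the roots of det(λI − M) = λ³ − (tr M) λ² + s λ − det M, where s is the sum of the principal 2×2 minors.
tr M = 1 + 3 + 4 = 8.
s = (1·3 − 0²) + (1·4 − 1²) + (3·4 − (-2)²) = 3 + 3 + 8 = 14.
det M (expand along row 1) = 1·8 − 0·2 + 1·(-3) = 5.
Characteristic polynomial: λ³ − 8λ² + 14λ − 5 = 0.
Substitute λ = y + (tr M)/3 = y + 2.666667 to remove the quadratic term: y³ + p·y + q = 0 with p = s − (tr M)²/3 = -7.333333 and q = −2(tr M)³/27 + (tr M)·s/3 − det M = -5.592593.
Three real roots ⇒ use the trigonometric (Viète) form: r = 2√(−p/3) = 3.126944, φ = arccos(3q/(p·r)) = arccos(0.731666) = 0.750033 rad.
y_k = r·cos(φ/3 − 2πk/3) for k = 0, 1, 2 gives y = 3.029726, -0.844861, -2.184865.
λ_k = y_k + 2.666667 gives λ = 5.6964, 1.8218, 0.4818 (check: the sum is 8.0000 = tr M).

Hence λ_max = 5.6964 and λ_min = 0.4818.


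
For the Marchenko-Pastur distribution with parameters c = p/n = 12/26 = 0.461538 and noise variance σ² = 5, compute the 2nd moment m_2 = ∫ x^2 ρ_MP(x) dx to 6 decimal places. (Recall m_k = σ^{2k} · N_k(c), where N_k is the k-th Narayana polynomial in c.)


E[X²] = σ⁴ (1 + c) (second MP moment). With σ² = 5 (so σ⁴ = 25) and c = 12/26 = 0.461538: E[X²] = 25 · (1 + 0.461538) = 25 · 1.461538.

So E[X^2] = 36.538462.


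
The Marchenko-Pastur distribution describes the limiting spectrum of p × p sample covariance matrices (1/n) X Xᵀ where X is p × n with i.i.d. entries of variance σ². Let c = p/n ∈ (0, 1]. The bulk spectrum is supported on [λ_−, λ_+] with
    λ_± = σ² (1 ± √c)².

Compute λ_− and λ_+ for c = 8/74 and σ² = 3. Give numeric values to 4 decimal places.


c = 8/74 = 0.108108; √c = 0.328798.
λ_− = σ² (1 − √c)² = 3 · (1 − 0.328798)² = 3 · (0.671202)² = 1.351536.
λ_+ = σ² (1 + √c)² = 3 · (1 + 0.328798)² = 3 · (1.328798)² = 5.297112.

Rounded to 4 decimal places: λ_− ≈ 1.3515, λ_+ ≈ 5.2971.


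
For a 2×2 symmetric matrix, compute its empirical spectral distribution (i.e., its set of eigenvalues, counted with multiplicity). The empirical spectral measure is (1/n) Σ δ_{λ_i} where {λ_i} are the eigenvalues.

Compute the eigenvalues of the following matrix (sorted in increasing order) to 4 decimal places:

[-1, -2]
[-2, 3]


Since M is real symmetric, both eigenvalues are real; they are the roots of det(λI − M) = λ² − (tr M) λ + det M.
tr M = -1 + 3 = 2.
det M = (-1)·3 − (-2)² = -3 − 4 = -7.
Characteristic polynomial: λ² − 2λ − 7 = 0.
Discriminant Δ = (tr M)² − 4·det M = 4 − (-28) = 32; √Δ = 5.656854.
λ = (tr M ± √Δ)/2 = (2 ± 5.656854)/2, giving (tr M − √Δ)/2 = -1.8284 and (tr M + √Δ)/2 = 3.8284.

Eigenvalues sorted in increasing order: [-1.8284, 3.8284].


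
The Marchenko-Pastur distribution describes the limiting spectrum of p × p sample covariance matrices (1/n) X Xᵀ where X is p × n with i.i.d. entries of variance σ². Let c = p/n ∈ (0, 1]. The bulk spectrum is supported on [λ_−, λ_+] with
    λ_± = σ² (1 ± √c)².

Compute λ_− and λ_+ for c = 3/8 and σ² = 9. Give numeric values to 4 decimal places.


c = 3/8 = 0.375000; √c = 0.612372.
λ_− = σ² (1 − √c)² = 9 · (1 − 0.612372)² = 9 · (0.387628)² = 1.352296.
λ_+ = σ² (1 + √c)² = 9 · (1 + 0.612372)² = 9 · (1.612372)² = 23.397704.

Rounded to 4 decimal places: λ_− ≈ 1.3523, λ_+ ≈ 23.3977.


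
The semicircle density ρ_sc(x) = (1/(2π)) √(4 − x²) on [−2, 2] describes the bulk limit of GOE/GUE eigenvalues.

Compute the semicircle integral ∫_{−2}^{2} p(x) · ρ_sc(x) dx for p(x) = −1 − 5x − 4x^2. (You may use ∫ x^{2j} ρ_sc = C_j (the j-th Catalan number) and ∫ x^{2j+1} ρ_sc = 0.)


Write p(x) = Σ a_i x^i, split into monomials and integrate each against ρ_sc separately.
Using ∫ x^{2j} ρ_sc = C_j = (1/(j+1)) C(2j, j) (Catalan numbers) and ∫ x^{2j+1} ρ_sc = 0 (odd monomials vanish by symmetry):
  i = 0 (even): a_0 · C_{0} = -1 · 1 = -1
  i = 1 (odd): ∫ x^1 ρ_sc = 0 (vanishes)
  i = 2 (even): a_2 · C_{1} = -4 · 1 = -4

Summing the contributions: ∫_{−2}^{2} p(x) ρ_sc(x) dx = (-1) + (-4) = -5.


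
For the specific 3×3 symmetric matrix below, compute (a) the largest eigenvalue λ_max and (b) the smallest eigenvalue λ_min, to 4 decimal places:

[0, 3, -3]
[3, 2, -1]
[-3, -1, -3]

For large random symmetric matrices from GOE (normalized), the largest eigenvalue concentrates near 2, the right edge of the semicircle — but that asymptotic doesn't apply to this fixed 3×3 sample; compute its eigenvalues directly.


Since M is real symmetric, all three eigenvalues are real; they are the roots of det(λI − M) = λ³ − (tr M) λ² + s λ − det M, where s is the sum of the principal 2×2 minors.
tr M = 0 + 2 + (-3) = -1.
s = (0·2 − 3²) + (0·(-3) − (-3)²) + (2·(-3) − (-1)²) = -9 + (-9) + (-7) = -25.
det M (expand along row 1) = 0·(-7) − 3·(-12) + (-3)·3 = 27.
Characteristic polynomial: λ³ + λ² − 25λ − 27 = 0.
Substitute λ = y + (tr M)/3 = y − 0.333333 to remove the quadratic term: y³ + p·y + q = 0 with p = s − (tr M)²/3 = -25.333333 and q = −2(tr M)³/27 + (tr M)·s/3 − det M = -18.592593.
Three real roots ⇒ use the trigonometric (Viète) form: r = 2√(−p/3) = 5.811865, φ = arccos(3q/(p·r)) = arccos(0.378838) = 1.182256 rad.
y_k = r·cos(φ/3 − 2πk/3) for k = 0, 1, 2 gives y = 5.366375, -0.750612, -4.615763.
λ_k = y_k − 0.333333 gives λ = 5.0330, -1.0839, -4.9491 (check: the sum is -1.0000 = tr M).

Hence λ_max = 5.0330 and λ_min = -4.9491.


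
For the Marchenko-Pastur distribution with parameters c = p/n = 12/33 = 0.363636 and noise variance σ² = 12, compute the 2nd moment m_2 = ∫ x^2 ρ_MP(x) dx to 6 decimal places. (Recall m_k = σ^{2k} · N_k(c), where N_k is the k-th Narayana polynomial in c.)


E[X²] = σ⁴ (1 + c) (second MP moment). With σ² = 12 (so σ⁴ = 144) and c = 12/33 = 0.363636: E[X²] = 144 · (1 + 0.363636) = 144 · 1.363636.

So E[X^2] = 196.363636.


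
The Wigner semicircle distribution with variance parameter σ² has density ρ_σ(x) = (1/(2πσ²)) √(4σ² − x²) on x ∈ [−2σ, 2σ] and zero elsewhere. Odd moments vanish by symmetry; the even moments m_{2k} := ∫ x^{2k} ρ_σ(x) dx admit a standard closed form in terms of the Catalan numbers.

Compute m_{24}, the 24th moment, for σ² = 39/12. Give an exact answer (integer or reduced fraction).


By the scaled semicircle moment identity, m_{2k} = σ^{2k} · C_k with k = 12.
C_12 = (1/(k+1)) · C(2k, k) = (1/13) · C(24, 12) = (1/13) · 2704156 = 208012.
σ^{2k} = (σ²)^k = (39/12)^12 = 23298085122481/16777216.

Therefore m_{24} = σ^{24} · C_12 = (23298085122481/16777216) · 208012 = 1211570320624379443/4194304.


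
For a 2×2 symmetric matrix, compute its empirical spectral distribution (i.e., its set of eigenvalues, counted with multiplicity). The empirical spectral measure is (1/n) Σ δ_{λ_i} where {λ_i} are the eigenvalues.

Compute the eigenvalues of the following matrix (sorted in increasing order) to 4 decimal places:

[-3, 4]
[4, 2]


Since M is real symmetric, both eigenvalues are real; they are the roots of det(λI − M) = λ² − (tr M) λ + det M.
tr M = -3 + 2 = -1.
det M = (-3)·2 − 4² = -6 − 16 = -22.
Characteristic polynomial: λ² + λ − 22 = 0.
Discriminant Δ = (tr M)² − 4·det M = 1 − (-88) = 89; √Δ = 9.433981.
λ = (tr M ± √Δ)/2 = (-1 ± 9.433981)/2, giving (tr M − √Δ)/2 = -5.2170 and (tr M + √Δ)/2 = 4.2170.

Eigenvalues sorted in increasing order: [-5.2170, 4.2170].


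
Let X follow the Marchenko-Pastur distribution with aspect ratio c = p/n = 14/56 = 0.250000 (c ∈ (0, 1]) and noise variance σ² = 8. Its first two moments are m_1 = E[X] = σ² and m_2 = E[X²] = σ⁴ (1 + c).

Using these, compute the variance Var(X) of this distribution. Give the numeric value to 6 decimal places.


m_1 = E[X] = σ² = 8, so m_1² = 64.
m_2 = E[X²] = σ⁴ (1 + c) = 64 · (1 + 0.250000) = 64 · 1.250000 = 80.000000.
(Note m_2 − m_1² simplifies to c · σ⁴ = 0.250000 · 64.)

Var(X) = m_2 − m_1² = 80.000000 − 64 = 16.000000.


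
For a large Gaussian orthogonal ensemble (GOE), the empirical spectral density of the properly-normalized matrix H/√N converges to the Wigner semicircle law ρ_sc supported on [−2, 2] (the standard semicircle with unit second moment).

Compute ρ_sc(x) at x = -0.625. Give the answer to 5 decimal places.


ρ_sc(x) = (1/(2π)) √(4 − x²). With x = -0.625:
  4 − x² = 4 − (-0.625)² = 4 − 0.390625 = 3.609375.
  √(4 − x²) = 1.899836.
  1/(2π) = 0.159155.
  ρ_sc(-0.625) = 0.159155 · 1.899836 = 0.302368.

Rounded to 5 decimal places: ρ_sc(-0.625) ≈ 0.30237.


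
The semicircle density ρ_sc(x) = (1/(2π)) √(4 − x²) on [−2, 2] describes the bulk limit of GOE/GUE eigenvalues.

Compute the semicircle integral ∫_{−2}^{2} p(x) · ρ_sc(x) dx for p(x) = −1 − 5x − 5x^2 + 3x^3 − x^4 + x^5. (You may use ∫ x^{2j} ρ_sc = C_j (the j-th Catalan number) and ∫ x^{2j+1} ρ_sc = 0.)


Write p(x) = Σ a_i x^i, split into monomials and integrate each against ρ_sc separately.
Using ∫ x^{2j} ρ_sc = C_j = (1/(j+1)) C(2j, j) (Catalan numbers) and ∫ x^{2j+1} ρ_sc = 0 (odd monomials vanish by symmetry):
  i = 0 (even): a_0 · C_{0} = -1 · 1 = -1
  i = 1 (odd): ∫ x^1 ρ_sc = 0 (vanishes)
  i = 2 (even): a_2 · C_{1} = -5 · 1 = -5
  i = 3 (odd): ∫ x^3 ρ_sc = 0 (vanishes)
  i = 4 (even): a_4 · C_{2} = -1 · 2 = -2
  i = 5 (odd): ∫ x^5 ρ_sc = 0 (vanishes)

Summing the contributions: ∫_{−2}^{2} p(x) ρ_sc(x) dx = (-1) + (-5) + (-2) = -8.


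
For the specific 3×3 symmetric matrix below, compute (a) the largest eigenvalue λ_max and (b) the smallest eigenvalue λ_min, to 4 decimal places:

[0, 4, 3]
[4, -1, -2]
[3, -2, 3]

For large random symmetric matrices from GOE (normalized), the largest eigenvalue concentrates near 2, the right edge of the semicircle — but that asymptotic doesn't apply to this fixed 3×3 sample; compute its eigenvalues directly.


Since M is real symmetric, all three eigenvalues are real; they are the roots of det(λI − M) = λ³ − (tr M) λ² + s λ − det M, where s is the sum of the principal 2×2 minors.
tr M = 0 + (-1) + 3 = 2.
s = (0·(-1) − 4²) + (0·3 − 3²) + ((-1)·3 − (-2)²) = -16 + (-9) + (-7) = -32.
det M (expand along row 1) = 0·(-7) − 4·18 + 3·(-5) = -87.
Characteristic polynomial: λ³ − 2λ² − 32λ + 87 = 0.
Substitute λ = y + (tr M)/3 = y + 0.666667 to remove the quadratic term: y³ + p·y + q = 0 with p = s − (tr M)²/3 = -33.333333 and q = −2(tr M)³/27 + (tr M)·s/3 − det M = 65.074074.
Three real roots ⇒ use the trigonometric (Viète) form: r = 2√(−p/3) = 6.666667, φ = arccos(3q/(p·r)) = arccos(-0.878500) = 2.643510 rad.
y_k = r·cos(φ/3 − 2πk/3) for k = 0, 1, 2 gives y = 4.241660, 2.333333, -6.574994.
λ_k = y_k + 0.666667 gives λ = 4.9083, 3.0000, -5.9083 (check: the sum is 2.0000 = tr M).

Hence λ_max = 4.9083 and λ_min = -5.9083.


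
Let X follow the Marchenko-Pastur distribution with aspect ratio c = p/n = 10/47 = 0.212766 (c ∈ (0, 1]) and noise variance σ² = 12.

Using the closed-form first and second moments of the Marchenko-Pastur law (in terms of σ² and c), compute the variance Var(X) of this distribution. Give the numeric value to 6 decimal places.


Recall the MP moments m_1 = E[X] = σ² and m_2 = E[X²] = σ⁴ (1 + c).
m_1 = E[X] = σ² = 12, so m_1² = 144.
m_2 = E[X²] = σ⁴ (1 + c) = 144 · (1 + 0.212766) = 144 · 1.212766 = 174.638298.
(Note m_2 − m_1² simplifies to c · σ⁴ = 0.212766 · 144.)

Var(X) = m_2 − m_1² = 174.638298 − 144 = 30.638298.


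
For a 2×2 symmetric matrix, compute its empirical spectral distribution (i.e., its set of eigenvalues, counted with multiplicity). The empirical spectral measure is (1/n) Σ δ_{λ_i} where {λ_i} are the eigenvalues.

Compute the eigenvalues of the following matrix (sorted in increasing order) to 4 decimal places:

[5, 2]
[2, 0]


Since M is real symmetric, both eigenvalues are real; they are the roots of det(λI − M) = λ² − (tr M) λ + det M.
tr M = 5 + 0 = 5.
det M = 5·0 − 2² = 0 − 4 = -4.
Characteristic polynomial: λ² − 5λ − 4 = 0.
Discriminant Δ = (tr M)² − 4·det M = 25 − (-16) = 41; √Δ = 6.403124.
λ = (tr M ± √Δ)/2 = (5 ± 6.403124)/2, giving (tr M − √Δ)/2 = -0.7016 and (tr M + √Δ)/2 = 5.7016.

Eigenvalues sorted in increasing order: [-0.7016, 5.7016].


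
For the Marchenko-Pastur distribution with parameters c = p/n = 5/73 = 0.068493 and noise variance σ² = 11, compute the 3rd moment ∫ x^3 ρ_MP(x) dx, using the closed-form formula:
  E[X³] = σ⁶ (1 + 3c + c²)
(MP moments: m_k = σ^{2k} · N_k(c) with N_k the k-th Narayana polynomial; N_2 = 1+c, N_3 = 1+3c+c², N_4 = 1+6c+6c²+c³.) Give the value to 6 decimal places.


E[X³] = σ⁶ (1 + 3c + c²) (third MP moment). With σ² = 11 (so σ⁶ = 1331) and c = 5/73 = 0.068493: E[X³] = 1331 · (1 + 3·0.068493 + (0.068493)²) = 1331 · 1.210171.

So E[X^3] = 1610.737287.


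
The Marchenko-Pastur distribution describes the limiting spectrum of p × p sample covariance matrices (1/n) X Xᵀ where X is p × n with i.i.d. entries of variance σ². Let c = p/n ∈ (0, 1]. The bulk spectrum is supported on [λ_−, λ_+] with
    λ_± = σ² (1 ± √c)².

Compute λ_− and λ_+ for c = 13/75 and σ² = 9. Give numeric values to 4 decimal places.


c = 13/75 = 0.173333; √c = 0.416333.
λ_− = σ² (1 − √c)² = 9 · (1 − 0.416333)² = 9 · (0.583667)² = 3.066002.
λ_+ = σ² (1 + √c)² = 9 · (1 + 0.416333)² = 9 · (1.416333)² = 18.053998.

Rounded to 4 decimal places: λ_− ≈ 3.0660, λ_+ ≈ 18.0540.


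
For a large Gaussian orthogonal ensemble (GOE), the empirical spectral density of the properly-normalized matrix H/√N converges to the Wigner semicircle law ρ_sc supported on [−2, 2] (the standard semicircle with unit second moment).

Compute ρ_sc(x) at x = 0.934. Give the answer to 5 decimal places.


ρ_sc(x) = (1/(2π)) √(4 − x²). With x = 0.934:
  4 − x² = 4 − (0.934)² = 4 − 0.872356 = 3.127644.
  √(4 − x²) = 1.768515.
  1/(2π) = 0.159155.
  ρ_sc(0.934) = 0.159155 · 1.768515 = 0.281468.

Rounded to 5 decimal places: ρ_sc(0.934) ≈ 0.28147.


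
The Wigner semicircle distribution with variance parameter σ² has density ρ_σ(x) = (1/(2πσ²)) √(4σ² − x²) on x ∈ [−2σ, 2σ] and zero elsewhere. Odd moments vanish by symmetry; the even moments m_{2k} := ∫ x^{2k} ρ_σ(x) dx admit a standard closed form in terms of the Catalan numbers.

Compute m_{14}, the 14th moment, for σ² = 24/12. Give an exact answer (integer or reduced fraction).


By the scaled semicircle moment identity, m_{2k} = σ^{2k} · C_k with k = 7.
C_7 = (1/(k+1)) · C(2k, k) = (1/8) · C(14, 7) = (1/8) · 3432 = 429.
σ^{2k} = (σ²)^k = (24/12)^7 = 128.

Therefore m_{14} = σ^{14} · C_7 = 128 · 429 = 54912.


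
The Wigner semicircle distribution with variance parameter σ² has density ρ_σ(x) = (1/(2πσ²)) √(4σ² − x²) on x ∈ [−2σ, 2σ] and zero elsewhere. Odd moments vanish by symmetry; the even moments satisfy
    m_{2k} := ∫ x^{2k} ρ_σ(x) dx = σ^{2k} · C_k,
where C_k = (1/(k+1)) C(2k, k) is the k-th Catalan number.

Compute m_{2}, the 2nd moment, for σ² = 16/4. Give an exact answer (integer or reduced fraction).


By the scaled semicircle moment identity, m_{2k} = σ^{2k} · C_k with k = 1.
C_1 = (1/(k+1)) · C(2k, k) = (1/2) · C(2, 1) = (1/2) · 2 = 1.
σ^{2k} = (σ²)^k = (16/4)^1 = 4.

Therefore m_{2} = σ^{2} · C_1 = 4 · 1 = 4.


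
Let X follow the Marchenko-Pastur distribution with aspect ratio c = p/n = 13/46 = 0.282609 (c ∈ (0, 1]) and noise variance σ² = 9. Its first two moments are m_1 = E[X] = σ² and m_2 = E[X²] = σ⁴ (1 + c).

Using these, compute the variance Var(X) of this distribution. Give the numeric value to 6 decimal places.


m_1 = E[X] = σ² = 9, so m_1² = 81.
m_2 = E[X²] = σ⁴ (1 + c) = 81 · (1 + 0.282609) = 81 · 1.282609 = 103.891304.
(Note m_2 − m_1² simplifies to c · σ⁴ = 0.282609 · 81.)

Var(X) = m_2 − m_1² = 103.891304 − 81 = 22.891304.


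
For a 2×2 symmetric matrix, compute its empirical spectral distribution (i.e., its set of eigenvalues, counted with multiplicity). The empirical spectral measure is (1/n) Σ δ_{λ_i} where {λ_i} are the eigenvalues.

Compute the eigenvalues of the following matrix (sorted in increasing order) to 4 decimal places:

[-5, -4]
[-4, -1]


Since M is real symmetric, both eigenvalues are real; they are the roots of det(λI − M) = λ² − (tr M) λ + det M.
tr M = -5 + (-1) = -6.
det M = (-5)·(-1) − (-4)² = 5 − 16 = -11.
Characteristic polynomial: λ² + 6λ − 11 = 0.
Discriminant Δ = (tr M)² − 4·det M = 36 − (-44) = 80; √Δ = 8.944272.
λ = (tr M ± √Δ)/2 = (-6 ± 8.944272)/2, giving (tr M − √Δ)/2 = -7.4721 and (tr M + √Δ)/2 = 1.4721.

Eigenvalues sorted in increasing order: [-7.4721, 1.4721].


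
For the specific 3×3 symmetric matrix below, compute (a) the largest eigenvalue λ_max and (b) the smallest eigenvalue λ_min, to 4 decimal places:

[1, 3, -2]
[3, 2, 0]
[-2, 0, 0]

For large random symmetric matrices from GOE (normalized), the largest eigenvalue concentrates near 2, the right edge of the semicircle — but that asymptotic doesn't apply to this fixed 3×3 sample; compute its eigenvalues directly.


Since M is real symmetric, all three eigenvalues are real; they are the roots of det(λI − M) = λ³ − (tr M) λ² + s λ − det M, where s is the sum of the principal 2×2 minors.
tr M = 1 + 2 + 0 = 3.
s = (1·2 − 3²) + (1·0 − (-2)²) + (2·0 − 0²) = -7 + (-4) + 0 = -11.
det M (expand along row 1) = 1·0 − 3·0 + (-2)·4 = -8.
Characteristic polynomial: λ³ − 3λ² − 11λ + 8 = 0.
Substitute λ = y + (tr M)/3 = y + 1.000000 to remove the quadratic term: y³ + p·y + q = 0 with p = s − (tr M)²/3 = -14.000000 and q = −2(tr M)³/27 + (tr M)·s/3 − det M = -5.000000.
Three real roots ⇒ use the trigonometric (Viète) form: r = 2√(−p/3) = 4.320494, φ = arccos(3q/(p·r)) = arccos(0.247988) = 1.320194 rad.
y_k = r·cos(φ/3 − 2πk/3) for k = 0, 1, 2 gives y = 3.908855, -0.360489, -3.548366.
λ_k = y_k + 1.000000 gives λ = 4.9089, 0.6395, -2.5484 (check: the sum is 3.0000 = tr M).

Hence λ_max = 4.9089 and λ_min = -2.5484.


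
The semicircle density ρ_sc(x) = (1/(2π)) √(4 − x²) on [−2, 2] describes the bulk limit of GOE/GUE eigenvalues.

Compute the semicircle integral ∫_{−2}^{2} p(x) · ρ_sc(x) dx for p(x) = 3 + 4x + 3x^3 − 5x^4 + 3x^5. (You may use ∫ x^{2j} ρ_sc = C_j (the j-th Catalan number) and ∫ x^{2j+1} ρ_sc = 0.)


Write p(x) = Σ a_i x^i, split into monomials and integrate each against ρ_sc separately.
Using ∫ x^{2j} ρ_sc = C_j = (1/(j+1)) C(2j, j) (Catalan numbers) and ∫ x^{2j+1} ρ_sc = 0 (odd monomials vanish by symmetry):
  i = 0 (even): a_0 · C_{0} = 3 · 1 = 3
  i = 1 (odd): ∫ x^1 ρ_sc = 0 (vanishes)
  i = 3 (odd): ∫ x^3 ρ_sc = 0 (vanishes)
  i = 4 (even): a_4 · C_{2} = -5 · 2 = -10
  i = 5 (odd): ∫ x^5 ρ_sc = 0 (vanishes)

Summing the contributions: ∫_{−2}^{2} p(x) ρ_sc(x) dx = 3 + (-10) = -7.


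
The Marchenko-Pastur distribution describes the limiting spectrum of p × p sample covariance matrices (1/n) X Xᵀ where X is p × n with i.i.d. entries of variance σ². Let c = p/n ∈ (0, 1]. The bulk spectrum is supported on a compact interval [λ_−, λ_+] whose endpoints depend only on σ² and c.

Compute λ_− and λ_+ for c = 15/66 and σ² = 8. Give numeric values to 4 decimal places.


c = 15/66 = 0.227273; √c = 0.476731.
λ_− = σ² (1 − √c)² = 8 · (1 − 0.476731)² = 8 · (0.523269)² = 2.190481.
λ_+ = σ² (1 + √c)² = 8 · (1 + 0.476731)² = 8 · (1.476731)² = 17.445883.

Rounded to 4 decimal places: λ_− ≈ 2.1905, λ_+ ≈ 17.4459.


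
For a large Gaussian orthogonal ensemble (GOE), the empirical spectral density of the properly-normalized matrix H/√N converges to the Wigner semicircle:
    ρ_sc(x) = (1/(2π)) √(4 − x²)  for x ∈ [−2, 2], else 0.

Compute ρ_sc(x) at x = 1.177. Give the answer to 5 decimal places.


ρ_sc(x) = (1/(2π)) √(4 − x²). With x = 1.177:
  4 − x² = 4 − (1.177)² = 4 − 1.385329 = 2.614671.
  √(4 − x²) = 1.616994.
  1/(2π) = 0.159155.
  ρ_sc(1.177) = 0.159155 · 1.616994 = 0.257353.

Rounded to 5 decimal places: ρ_sc(1.177) ≈ 0.25735.


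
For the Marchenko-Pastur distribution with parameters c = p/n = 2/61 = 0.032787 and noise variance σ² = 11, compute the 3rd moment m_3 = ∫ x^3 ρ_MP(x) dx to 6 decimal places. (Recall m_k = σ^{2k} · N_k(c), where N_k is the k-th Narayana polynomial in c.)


E[X³] = σ⁶ (1 + 3c + c²) (third MP moment). With σ² = 11 (so σ⁶ = 1331) and c = 2/61 = 0.032787: E[X³] = 1331 · (1 + 3·0.032787 + (0.032787)²) = 1331 · 1.099436.

So E[X^3] = 1463.348831.


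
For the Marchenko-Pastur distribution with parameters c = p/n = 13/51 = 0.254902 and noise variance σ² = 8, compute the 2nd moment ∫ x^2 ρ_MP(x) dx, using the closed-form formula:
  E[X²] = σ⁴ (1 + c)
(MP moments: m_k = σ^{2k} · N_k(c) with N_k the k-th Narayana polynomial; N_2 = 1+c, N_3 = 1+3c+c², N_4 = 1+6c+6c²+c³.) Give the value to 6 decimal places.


E[X²] = σ⁴ (1 + c) (second MP moment). With σ² = 8 (so σ⁴ = 64) and c = 13/51 = 0.254902: E[X²] = 64 · (1 + 0.254902) = 64 · 1.254902.

So E[X^2] = 80.313725.


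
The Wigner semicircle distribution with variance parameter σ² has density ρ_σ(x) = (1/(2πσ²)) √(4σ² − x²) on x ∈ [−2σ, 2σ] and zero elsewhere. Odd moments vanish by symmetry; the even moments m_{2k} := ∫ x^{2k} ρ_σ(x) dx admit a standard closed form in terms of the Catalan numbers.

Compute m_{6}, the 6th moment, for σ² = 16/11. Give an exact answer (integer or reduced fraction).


By the scaled semicircle moment identity, m_{2k} = σ^{2k} · C_k with k = 3.
C_3 = (1/(k+1)) · C(2k, k) = (1/4) · C(6, 3) = (1/4) · 20 = 5.
σ^{2k} = (σ²)^k = (16/11)^3 = 4096/1331.

Therefore m_{6} = σ^{6} · C_3 = (4096/1331) · 5 = 20480/1331.


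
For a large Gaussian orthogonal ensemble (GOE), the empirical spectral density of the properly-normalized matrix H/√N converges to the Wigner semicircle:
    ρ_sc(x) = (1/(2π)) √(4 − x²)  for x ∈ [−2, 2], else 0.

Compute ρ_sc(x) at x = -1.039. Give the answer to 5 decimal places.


ρ_sc(x) = (1/(2π)) √(4 − x²). With x = -1.039:
  4 − x² = 4 − (-1.039)² = 4 − 1.079521 = 2.920479.
  √(4 − x²) = 1.708941.
  1/(2π) = 0.159155.
  ρ_sc(-1.039) = 0.159155 · 1.708941 = 0.271986.

Rounded to 5 decimal places: ρ_sc(-1.039) ≈ 0.27199.


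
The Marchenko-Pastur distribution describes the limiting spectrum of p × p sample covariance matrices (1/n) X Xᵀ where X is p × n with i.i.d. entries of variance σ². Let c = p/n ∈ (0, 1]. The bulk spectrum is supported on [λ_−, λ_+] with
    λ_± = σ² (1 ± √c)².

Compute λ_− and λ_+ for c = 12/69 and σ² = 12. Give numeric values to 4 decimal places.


c = 12/69 = 0.173913; √c = 0.417029.
λ_− = σ² (1 − √c)² = 12 · (1 − 0.417029)² = 12 · (0.582971)² = 4.078265.
λ_+ = σ² (1 + √c)² = 12 · (1 + 0.417029)² = 12 · (1.417029)² = 24.095648.

Rounded to 4 decimal places: λ_− ≈ 4.0783, λ_+ ≈ 24.0956.


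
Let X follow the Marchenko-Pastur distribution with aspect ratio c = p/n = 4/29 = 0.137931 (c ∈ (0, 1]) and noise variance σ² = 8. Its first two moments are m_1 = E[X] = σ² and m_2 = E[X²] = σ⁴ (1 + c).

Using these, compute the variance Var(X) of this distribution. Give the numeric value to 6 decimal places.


m_1 = E[X] = σ² = 8, so m_1² = 64.
m_2 = E[X²] = σ⁴ (1 + c) = 64 · (1 + 0.137931) = 64 · 1.137931 = 72.827586.
(Note m_2 − m_1² simplifies to c · σ⁴ = 0.137931 · 64.)

Var(X) = m_2 − m_1² = 72.827586 − 64 = 8.827586.


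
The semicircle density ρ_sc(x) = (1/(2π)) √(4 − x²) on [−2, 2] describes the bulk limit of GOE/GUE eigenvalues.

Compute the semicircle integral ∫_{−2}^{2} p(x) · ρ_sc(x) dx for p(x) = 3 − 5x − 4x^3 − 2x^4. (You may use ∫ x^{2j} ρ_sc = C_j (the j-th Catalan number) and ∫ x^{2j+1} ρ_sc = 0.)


Write p(x) = Σ a_i x^i, split into monomials and integrate each against ρ_sc separately.
Using ∫ x^{2j} ρ_sc = C_j = (1/(j+1)) C(2j, j) (Catalan numbers) and ∫ x^{2j+1} ρ_sc = 0 (odd monomials vanish by symmetry):
  i = 0 (even): a_0 · C_{0} = 3 · 1 = 3
  i = 1 (odd): ∫ x^1 ρ_sc = 0 (vanishes)
  i = 3 (odd): ∫ x^3 ρ_sc = 0 (vanishes)
  i = 4 (even): a_4 · C_{2} = -2 · 2 = -4

Summing the contributions: ∫_{−2}^{2} p(x) ρ_sc(x) dx = 3 + (-4) = -1.


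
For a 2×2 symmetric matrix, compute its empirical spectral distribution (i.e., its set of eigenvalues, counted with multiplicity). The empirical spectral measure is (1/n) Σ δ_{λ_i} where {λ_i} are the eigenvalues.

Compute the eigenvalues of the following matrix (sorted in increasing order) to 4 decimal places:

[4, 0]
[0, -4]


Since M is real symmetric, both eigenvalues are real; they are the roots of det(λI − M) = λ² − (tr M) λ + det M.
tr M = 4 + (-4) = 0.
det M = 4·(-4) − 0² = -16 − 0 = -16.
Characteristic polynomial: λ² − 16 = 0.
Discriminant Δ = (tr M)² − 4·det M = 0 − (-64) = 64; √Δ = 8.000000.
λ = (tr M ± √Δ)/2 = (0 ± 8.000000)/2, giving (tr M − √Δ)/2 = -4.0000 and (tr M + √Δ)/2 = 4.0000.

Eigenvalues sorted in increasing order: [-4.0000, 4.0000].


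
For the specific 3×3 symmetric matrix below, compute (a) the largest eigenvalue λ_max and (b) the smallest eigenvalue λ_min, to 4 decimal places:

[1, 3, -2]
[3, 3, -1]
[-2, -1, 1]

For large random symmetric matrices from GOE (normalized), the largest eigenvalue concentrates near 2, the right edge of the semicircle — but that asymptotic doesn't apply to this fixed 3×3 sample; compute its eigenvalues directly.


Since M is real symmetric, all three eigenvalues are real; they are the roots of det(λI − M) = λ³ − (tr M) λ² + s λ − det M, where s is the sum of the principal 2×2 minors.
tr M = 1 + 3 + 1 = 5.
s = (1·3 − 3²) + (1·1 − (-2)²) + (3·1 − (-1)²) = -6 + (-3) + 2 = -7.
det M (expand along row 1) = 1·2 − 3·1 + (-2)·3 = -7.
Characteristic polynomial: λ³ − 5λ² − 7λ + 7 = 0.
Substitute λ = y + (tr M)/3 = y + 1.666667 to remove the quadratic term: y³ + p·y + q = 0 with p = s − (tr M)²/3 = -15.333333 and q = −2(tr M)³/27 + (tr M)·s/3 − det M = -13.925926.
Three real roots ⇒ use the trigonometric (Viète) form: r = 2√(−p/3) = 4.521553, φ = arccos(3q/(p·r)) = arccos(0.602589) = 0.924055 rad.
y_k = r·cos(φ/3 − 2πk/3) for k = 0, 1, 2 gives y = 4.308752, -0.967225, -3.341526.
λ_k = y_k + 1.666667 gives λ = 5.9754, 0.6994, -1.6749 (check: the sum is 5.0000 = tr M).

Hence λ_max = 5.9754 and λ_min = -1.6749.


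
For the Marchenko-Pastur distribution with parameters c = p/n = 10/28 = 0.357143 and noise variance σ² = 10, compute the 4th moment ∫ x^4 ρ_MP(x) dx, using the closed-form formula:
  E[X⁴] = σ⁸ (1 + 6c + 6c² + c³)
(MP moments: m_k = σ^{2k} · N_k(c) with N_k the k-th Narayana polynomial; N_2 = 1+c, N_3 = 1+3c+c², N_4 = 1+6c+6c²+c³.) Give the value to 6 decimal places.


E[X⁴] = σ⁸ (1 + 6c + 6c² + c³) (fourth MP moment). With σ² = 10 (so σ⁸ = 10000) and c = 10/28 = 0.357143: E[X⁴] = 10000 · (1 + 6·0.357143 + 6·(0.357143)² + (0.357143)³) = 10000 · 3.953717.

So E[X^4] = 39537.172012.


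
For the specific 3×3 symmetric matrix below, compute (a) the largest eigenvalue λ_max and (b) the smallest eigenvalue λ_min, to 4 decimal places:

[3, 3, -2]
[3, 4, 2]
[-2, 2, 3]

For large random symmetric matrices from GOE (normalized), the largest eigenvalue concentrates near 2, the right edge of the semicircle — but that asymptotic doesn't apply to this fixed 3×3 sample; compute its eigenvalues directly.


Since M is real symmetric, all three eigenvalues are real; they are the roots of det(λI − M) = λ³ − (tr M) λ² + s λ − det M, where s is the sum of the principal 2×2 minors.
tr M = 3 + 4 + 3 = 10.
s = (3·4 − 3²) + (3·3 − (-2)²) + (4·3 − 2²) = 3 + 5 + 8 = 16.
det M (expand along row 1) = 3·8 − 3·13 + (-2)·14 = -43.
Characteristic polynomial: λ³ − 10λ² + 16λ + 43 = 0.
Substitute λ = y + (tr M)/3 = y + 3.333333 to remove the quadratic term: y³ + p·y + q = 0 with p = s − (tr M)²/3 = -17.333333 and q = −2(tr M)³/27 + (tr M)·s/3 − det M = 22.259259.
Three real roots ⇒ use the trigonometric (Viète) form: r = 2√(−p/3) = 4.807402, φ = arccos(3q/(p·r)) = arccos(-0.801382) = 2.500398 rad.
y_k = r·cos(φ/3 − 2πk/3) for k = 0, 1, 2 gives y = 3.232084, 1.465932, -4.698015.
λ_k = y_k + 3.333333 gives λ = 6.5654, 4.7993, -1.3647 (check: the sum is 10.0000 = tr M).

Hence λ_max = 6.5654 and λ_min = -1.3647.


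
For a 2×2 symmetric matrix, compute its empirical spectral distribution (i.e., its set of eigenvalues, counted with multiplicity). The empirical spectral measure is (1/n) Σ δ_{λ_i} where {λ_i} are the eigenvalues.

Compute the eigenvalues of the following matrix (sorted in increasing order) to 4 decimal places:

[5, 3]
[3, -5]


Since M is real symmetric, both eigenvalues are real; they are the roots of det(λI − M) = λ² − (tr M) λ + det M.
tr M = 5 + (-5) = 0.
det M = 5·(-5) − 3² = -25 − 9 = -34.
Characteristic polynomial: λ² − 34 = 0.
Discriminant Δ = (tr M)² − 4·det M = 0 − (-136) = 136; √Δ = 11.661904.
λ = (tr M ± √Δ)/2 = (0 ± 11.661904)/2, giving (tr M − √Δ)/2 = -5.8310 and (tr M + √Δ)/2 = 5.8310.

Eigenvalues sorted in increasing order: [-5.8310, 5.8310].


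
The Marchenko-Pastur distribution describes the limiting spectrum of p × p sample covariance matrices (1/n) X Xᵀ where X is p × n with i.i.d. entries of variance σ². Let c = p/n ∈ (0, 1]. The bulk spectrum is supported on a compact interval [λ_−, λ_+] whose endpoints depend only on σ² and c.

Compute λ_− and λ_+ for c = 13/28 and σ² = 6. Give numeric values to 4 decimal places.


c = 13/28 = 0.464286; √c = 0.681385.
λ_− = σ² (1 − √c)² = 6 · (1 − 0.681385)² = 6 · (0.318615)² = 0.609093.
λ_+ = σ² (1 + √c)² = 6 · (1 + 0.681385)² = 6 · (1.681385)² = 16.962336.

Rounded to 4 decimal places: λ_− ≈ 0.6091, λ_+ ≈ 16.9623.


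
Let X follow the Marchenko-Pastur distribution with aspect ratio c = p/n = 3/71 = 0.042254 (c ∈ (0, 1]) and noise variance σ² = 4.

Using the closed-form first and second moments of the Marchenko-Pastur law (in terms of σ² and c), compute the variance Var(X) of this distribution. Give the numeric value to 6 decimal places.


Recall the MP moments m_1 = E[X] = σ² and m_2 = E[X²] = σ⁴ (1 + c).
m_1 = E[X] = σ² = 4, so m_1² = 16.
m_2 = E[X²] = σ⁴ (1 + c) = 16 · (1 + 0.042254) = 16 · 1.042254 = 16.676056.
(Note m_2 − m_1² simplifies to c · σ⁴ = 0.042254 · 16.)

Var(X) = m_2 − m_1² = 16.676056 − 16 = 0.676056.


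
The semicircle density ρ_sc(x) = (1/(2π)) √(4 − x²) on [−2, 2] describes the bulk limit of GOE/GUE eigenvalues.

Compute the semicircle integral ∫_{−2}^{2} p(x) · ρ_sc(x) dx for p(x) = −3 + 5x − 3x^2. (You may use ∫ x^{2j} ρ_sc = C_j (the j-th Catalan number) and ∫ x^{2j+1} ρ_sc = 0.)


Write p(x) = Σ a_i x^i, split into monomials and integrate each against ρ_sc separately.
Using ∫ x^{2j} ρ_sc = C_j = (1/(j+1)) C(2j, j) (Catalan numbers) and ∫ x^{2j+1} ρ_sc = 0 (odd monomials vanish by symmetry):
  i = 0 (even): a_0 · C_{0} = -3 · 1 = -3
  i = 1 (odd): ∫ x^1 ρ_sc = 0 (vanishes)
  i = 2 (even): a_2 · C_{1} = -3 · 1 = -3

Summing the contributions: ∫_{−2}^{2} p(x) ρ_sc(x) dx = (-3) + (-3) = -6.


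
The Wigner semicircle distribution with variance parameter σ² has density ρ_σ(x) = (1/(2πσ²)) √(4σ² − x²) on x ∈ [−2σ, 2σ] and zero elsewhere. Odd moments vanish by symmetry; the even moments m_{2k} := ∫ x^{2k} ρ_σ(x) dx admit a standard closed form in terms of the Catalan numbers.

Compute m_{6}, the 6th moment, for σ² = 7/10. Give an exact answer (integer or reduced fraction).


By the scaled semicircle moment identity, m_{2k} = σ^{2k} · C_k with k = 3.
C_3 = (1/(k+1)) · C(2k, k) = (1/4) · C(6, 3) = (1/4) · 20 = 5.
σ^{2k} = (σ²)^k = (7/10)^3 = 343/1000.

Therefore m_{6} = σ^{6} · C_3 = (343/1000) · 5 = 343/200.


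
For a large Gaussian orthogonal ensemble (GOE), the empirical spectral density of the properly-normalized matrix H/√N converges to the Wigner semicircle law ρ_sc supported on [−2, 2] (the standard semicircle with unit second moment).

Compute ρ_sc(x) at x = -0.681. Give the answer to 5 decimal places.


ρ_sc(x) = (1/(2π)) √(4 − x²). With x = -0.681:
  4 − x² = 4 − (-0.681)² = 4 − 0.463761 = 3.536239.
  √(4 − x²) = 1.880489.
  1/(2π) = 0.159155.
  ρ_sc(-0.681) = 0.159155 · 1.880489 = 0.299289.

Rounded to 5 decimal places: ρ_sc(-0.681) ≈ 0.29929.


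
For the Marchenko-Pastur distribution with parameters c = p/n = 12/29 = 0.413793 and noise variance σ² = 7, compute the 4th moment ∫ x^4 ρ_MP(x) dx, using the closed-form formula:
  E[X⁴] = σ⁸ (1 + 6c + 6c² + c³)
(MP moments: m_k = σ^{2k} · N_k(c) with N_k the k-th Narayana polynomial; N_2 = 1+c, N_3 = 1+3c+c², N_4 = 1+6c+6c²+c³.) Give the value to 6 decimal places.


E[X⁴] = σ⁸ (1 + 6c + 6c² + c³) (fourth MP moment). With σ² = 7 (so σ⁸ = 2401) and c = 12/29 = 0.413793: E[X⁴] = 2401 · (1 + 6·0.413793 + 6·(0.413793)² + (0.413793)³) = 2401 · 4.580959.

So E[X^4] = 10998.881668.


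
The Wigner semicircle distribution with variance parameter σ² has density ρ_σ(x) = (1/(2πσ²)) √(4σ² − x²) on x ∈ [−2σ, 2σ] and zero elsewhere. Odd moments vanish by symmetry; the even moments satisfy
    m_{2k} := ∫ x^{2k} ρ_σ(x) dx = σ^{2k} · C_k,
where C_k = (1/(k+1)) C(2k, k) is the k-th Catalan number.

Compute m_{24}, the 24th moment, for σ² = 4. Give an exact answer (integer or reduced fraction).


By the scaled semicircle moment identity, m_{2k} = σ^{2k} · C_k with k = 12.
C_12 = (1/(k+1)) · C(2k, k) = (1/13) · C(24, 12) = (1/13) · 2704156 = 208012.
σ^{2k} = (σ²)^k = (4)^12 = 16777216.

Therefore m_{24} = σ^{24} · C_12 = 16777216 · 208012 = 3489862254592.


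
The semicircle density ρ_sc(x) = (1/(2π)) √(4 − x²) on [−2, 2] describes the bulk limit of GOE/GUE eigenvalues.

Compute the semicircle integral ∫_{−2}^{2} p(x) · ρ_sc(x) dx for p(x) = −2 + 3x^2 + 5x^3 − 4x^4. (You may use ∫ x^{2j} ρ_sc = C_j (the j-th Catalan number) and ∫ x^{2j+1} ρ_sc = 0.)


Write p(x) = Σ a_i x^i, split into monomials and integrate each against ρ_sc separately.
Using ∫ x^{2j} ρ_sc = C_j = (1/(j+1)) C(2j, j) (Catalan numbers) and ∫ x^{2j+1} ρ_sc = 0 (odd monomials vanish by symmetry):
  i = 0 (even): a_0 · C_{0} = -2 · 1 = -2
  i = 2 (even): a_2 · C_{1} = 3 · 1 = 3
  i = 3 (odd): ∫ x^3 ρ_sc = 0 (vanishes)
  i = 4 (even): a_4 · C_{2} = -4 · 2 = -8

Summing the contributions: ∫_{−2}^{2} p(x) ρ_sc(x) dx = (-2) + 3 + (-8) = -7.


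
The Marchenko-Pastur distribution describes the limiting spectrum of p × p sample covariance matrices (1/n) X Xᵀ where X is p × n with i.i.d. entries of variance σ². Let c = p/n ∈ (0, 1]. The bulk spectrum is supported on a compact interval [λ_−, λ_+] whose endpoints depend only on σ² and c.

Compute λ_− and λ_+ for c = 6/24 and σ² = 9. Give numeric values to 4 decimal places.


c = 6/24 = 0.250000; √c = 0.500000.
λ_− = σ² (1 − √c)² = 9 · (1 − 0.500000)² = 9 · (0.500000)² = 2.250000.
λ_+ = σ² (1 + √c)² = 9 · (1 + 0.500000)² = 9 · (1.500000)² = 20.250000.

Rounded to 4 decimal places: λ_− ≈ 2.2500, λ_+ ≈ 20.2500.


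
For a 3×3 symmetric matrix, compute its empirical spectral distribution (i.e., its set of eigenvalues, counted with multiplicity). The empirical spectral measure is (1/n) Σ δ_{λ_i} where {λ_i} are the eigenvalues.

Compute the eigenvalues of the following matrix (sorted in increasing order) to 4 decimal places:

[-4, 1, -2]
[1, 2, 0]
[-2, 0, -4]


Since M is real symmetric, all three eigenvalues are real; they are the roots of det(λI − M) = λ³ − (tr M) λ² + s λ − det M, where s is the sum of the principal 2×2 minors.
tr M = -4 + 2 + (-4) = -6.
s = ((-4)·2 − 1²) + ((-4)·(-4) − (-2)²) + (2·(-4) − 0²) = -9 + 12 + (-8) = -5.
det M (expand along row 1) = (-4)·(-8) − 1·(-4) + (-2)·4 = 28.
Characteristic polynomial: λ³ + 6λ² − 5λ − 28 = 0.
Substitute λ = y + (tr M)/3 = y − 2.000000 to remove the quadratic term: y³ + p·y + q = 0 with p = s − (tr M)²/3 = -17.000000 and q = −2(tr M)³/27 + (tr M)·s/3 − det M = -2.000000.
Three real roots ⇒ use the trigonometric (Viète) form: r = 2√(−p/3) = 4.760952, φ = arccos(3q/(p·r)) = arccos(0.074132) = 1.496596 rad.
y_k = r·cos(φ/3 − 2πk/3) for k = 0, 1, 2 gives y = 4.180716, -0.117743, -4.062973.
λ_k = y_k − 2.000000 gives λ = 2.1807, -2.1177, -6.0630 (check: the sum is -6.0000 = tr M).

Eigenvalues sorted in increasing order: [-6.0630, -2.1177, 2.1807].
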